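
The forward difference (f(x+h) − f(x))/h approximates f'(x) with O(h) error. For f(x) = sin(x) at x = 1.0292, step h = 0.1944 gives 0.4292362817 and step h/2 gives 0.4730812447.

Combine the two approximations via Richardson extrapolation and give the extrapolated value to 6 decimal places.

r = 1: numerator weight 2, denominator 1.
A(h/2) − A(h) = 0.4730812447 − 0.4292362817 = 0.0438449630
Correction (A(h/2) − A(h))/(2 − 1) = 0.0438449630/1 = 0.0438449630
R = A(h/2) + (A(h/2) − A(h))/1 = 0.4730812447 + 0.0438449630 = 0.5169262077
Gap between inputs: 4.384e-02; correction applied: +0.0438449630.

0.516926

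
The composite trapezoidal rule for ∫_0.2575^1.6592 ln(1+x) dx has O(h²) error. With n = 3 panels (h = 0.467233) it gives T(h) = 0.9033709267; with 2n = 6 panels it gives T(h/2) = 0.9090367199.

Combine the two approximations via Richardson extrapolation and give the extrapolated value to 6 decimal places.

The method has order 2: 2^2 = 4.
Numerator 4·A(h/2) − A(h) = 4·0.9090367199 − 0.9033709267 = 2.7327759529
Divide by 2^2 − 1 = 3.
Result: 0.9109253176
Correction |R − A(h/2)| = 1.889e-03; gap |A(h/2) − A(h)| = 5.666e-03.

0.910925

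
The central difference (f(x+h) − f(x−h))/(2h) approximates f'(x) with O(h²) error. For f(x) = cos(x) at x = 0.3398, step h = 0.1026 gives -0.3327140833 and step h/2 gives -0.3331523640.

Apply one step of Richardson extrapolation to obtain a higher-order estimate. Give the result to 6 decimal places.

-0.333298

Method order is 2; weight 2^2 = 4.
4 × (-0.3331523640) − (-0.3327140833) = -0.9998953727
Extrapolated: (-0.9998953727) / 3 = -0.3332984576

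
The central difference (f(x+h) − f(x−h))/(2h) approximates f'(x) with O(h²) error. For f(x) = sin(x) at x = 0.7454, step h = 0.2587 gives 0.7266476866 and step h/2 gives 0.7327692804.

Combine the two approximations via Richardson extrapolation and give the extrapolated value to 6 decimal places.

Order 2 gives 2^r = 4 and 2^r − 1 = 3.
4·0.7327692804 = 2.9310771216; 2.9310771216 − 0.7266476866 = 2.2044294350
Denominator 4 − 1 = 3.
Extrapolated: 2.2044294350 / 3 = 0.7348098117

0.734810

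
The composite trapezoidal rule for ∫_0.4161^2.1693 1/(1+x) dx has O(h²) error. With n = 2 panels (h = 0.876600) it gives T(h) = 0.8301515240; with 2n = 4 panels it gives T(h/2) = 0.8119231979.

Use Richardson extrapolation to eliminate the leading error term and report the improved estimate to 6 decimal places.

r = 2, so 2^r = 4.
Numerator 4 × A(h/2) − A(h) = 4 × 0.8119231979 − 0.8301515240 = 2.4175412676
Divide by 2^2 − 1 = 3.
R = 2.4175412676/3 = 0.8058470892

0.805847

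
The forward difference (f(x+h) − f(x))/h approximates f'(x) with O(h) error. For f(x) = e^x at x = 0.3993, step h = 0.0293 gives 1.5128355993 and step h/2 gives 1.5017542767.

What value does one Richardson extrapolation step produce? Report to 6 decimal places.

1.490673

Error is O(h^1); halving h shrinks it by 2^1 = 2.
Top: 2(1.5017542767) − (1.5128355993) = 1.4906729541
Denominator 2 − 1 = 1.
(2·1.5017542767 − 1.5128355993)/(2 − 1) = 1.4906729541
Shift from A(h/2): −0.0110813226.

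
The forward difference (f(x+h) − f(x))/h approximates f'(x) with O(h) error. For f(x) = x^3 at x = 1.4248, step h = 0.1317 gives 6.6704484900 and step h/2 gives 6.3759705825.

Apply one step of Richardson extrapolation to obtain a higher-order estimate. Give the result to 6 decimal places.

6.081493

The method has order 1: 2^1 = 2.
Top: 2(6.3759705825) − (6.6704484900) = 6.0814926750
Extrapolated: 6.0814926750 / 1 = 6.0814926750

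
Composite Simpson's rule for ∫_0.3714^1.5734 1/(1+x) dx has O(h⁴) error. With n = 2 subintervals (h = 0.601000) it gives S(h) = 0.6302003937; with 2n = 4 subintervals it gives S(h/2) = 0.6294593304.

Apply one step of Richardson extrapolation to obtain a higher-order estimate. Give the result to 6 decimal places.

0.629410

Error is O(h^4); halving h shrinks it by 2^4 = 16.
2^4×A(h/2) = 10.0713492864; minus A(h) gives 9.4411488927.
(16×0.6294593304 − 0.6302003937)/(16 − 1) = 0.6294099262
Gap between inputs: 7.411e-04; correction applied: −0.0000494042.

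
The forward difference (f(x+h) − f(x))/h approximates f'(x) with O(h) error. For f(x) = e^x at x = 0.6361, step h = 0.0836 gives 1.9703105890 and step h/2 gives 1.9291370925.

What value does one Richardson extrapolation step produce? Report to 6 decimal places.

1.887964

The method has order 1: 2^1 = 2.
2^1 × A(h/2) = 3.8582741850; minus A(h) gives 1.8879635960.
Extrapolated: 1.8879635960 / 1 = 1.8879635960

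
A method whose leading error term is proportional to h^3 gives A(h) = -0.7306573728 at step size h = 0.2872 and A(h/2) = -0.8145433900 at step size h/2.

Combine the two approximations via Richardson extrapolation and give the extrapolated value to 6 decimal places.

-0.826527

r = 3, so 2^r = 8.
Top: 8(-0.8145433900) − (-0.7306573728) = -5.7856897472
R = (-5.7856897472)/7 = -0.8265271067
Correction |R − A(h/2)| = 1.198e-02; gap |A(h/2) − A(h)| = 8.389e-02.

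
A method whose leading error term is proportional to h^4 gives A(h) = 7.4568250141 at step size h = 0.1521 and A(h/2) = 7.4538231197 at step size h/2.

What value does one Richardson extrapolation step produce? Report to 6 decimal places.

7.453623

Order 4 gives 2^r = 16 and 2^r − 1 = 15.
16 × 7.4538231197 = 119.2611699152; subtract 7.4568250141 → 111.8043449011
R = 111.8043449011/15 = 7.4536229934
Correction |R − A(h/2)| = 2.001e-04; gap |A(h/2) − A(h)| = 3.002e-03.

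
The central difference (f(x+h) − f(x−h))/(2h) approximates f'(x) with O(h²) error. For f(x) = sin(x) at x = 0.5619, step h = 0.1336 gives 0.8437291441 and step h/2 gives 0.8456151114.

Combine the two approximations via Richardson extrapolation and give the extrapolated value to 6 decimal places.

0.846244

With r = 2 the leading error scales as h^2, so the weight is 2^2 = 4.
Numerator 4 × A(h/2) − A(h) = 4 × 0.8456151114 − 0.8437291441 = 2.5387313015
R = 2.5387313015/3 = 0.8462437672
Correction |R − A(h/2)| = 6.287e-04; gap |A(h/2) − A(h)| = 1.886e-03.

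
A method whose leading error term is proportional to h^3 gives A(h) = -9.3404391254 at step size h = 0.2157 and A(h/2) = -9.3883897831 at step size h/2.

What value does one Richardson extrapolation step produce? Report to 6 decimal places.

-9.395240

Error is O(h^3); halving h shrinks it by 2^3 = 8.
Numerator 8*A(h/2) − A(h) = 8*(-9.3883897831) − (-9.3404391254) = -65.7666791394
(8*(-9.3883897831) − (-9.3404391254))/(8 − 1) = -9.3952398771
Correction |R − A(h/2)| = 6.850e-03; gap |A(h/2) − A(h)| = 4.795e-02.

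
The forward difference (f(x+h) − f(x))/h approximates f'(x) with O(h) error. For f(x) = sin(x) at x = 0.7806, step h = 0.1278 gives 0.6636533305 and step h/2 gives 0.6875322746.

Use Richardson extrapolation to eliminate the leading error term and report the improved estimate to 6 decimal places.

r = 1: numerator weight 2, denominator 1.
2^1 × A(h/2) = 1.3750645492; minus A(h) gives 0.7114112187.
Denominator 2 − 1 = 1.
Extrapolated: 0.7114112187 / 1 = 0.7114112187
Shift from A(h/2): +0.0238789441.

0.711411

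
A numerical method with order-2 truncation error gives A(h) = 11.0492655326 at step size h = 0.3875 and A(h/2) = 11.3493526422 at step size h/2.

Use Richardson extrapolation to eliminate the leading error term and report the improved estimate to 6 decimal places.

11.449382

Error is O(h^2); halving h shrinks it by 2^2 = 4.
A(h/2) − A(h) = 11.3493526422 − 11.0492655326 = 0.3000871096
Divide by 2^2 − 1 = 3: 0.3000871096/3 = 0.1000290365
R = A(h/2) + (A(h/2) − A(h))/3 = 11.3493526422 + 0.1000290365 = 11.4493816787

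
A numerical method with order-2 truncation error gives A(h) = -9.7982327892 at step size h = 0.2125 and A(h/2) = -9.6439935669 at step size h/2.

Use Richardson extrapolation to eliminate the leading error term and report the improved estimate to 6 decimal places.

r = 2, so 2^r = 4.
2^2·A(h/2) = -38.5759742676; minus A(h) gives -28.7777414784.
Denominator 4 − 1 = 3.
R = (-28.7777414784)/3 = -9.5925804928
Correction |R − A(h/2)| = 5.141e-02; gap |A(h/2) − A(h)| = 1.542e-01.

-9.592580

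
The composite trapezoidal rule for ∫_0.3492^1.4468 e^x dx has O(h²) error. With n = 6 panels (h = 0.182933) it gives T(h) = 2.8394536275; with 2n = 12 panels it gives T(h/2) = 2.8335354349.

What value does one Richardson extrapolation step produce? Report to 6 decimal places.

2.831563

r = 2, so 2^r = 4.
Top: 4(2.8335354349) − (2.8394536275) = 8.4946881121
Divide by 2^2 − 1 = 3.
(4*2.8335354349 − 2.8394536275)/(4 − 1) = 2.8315627040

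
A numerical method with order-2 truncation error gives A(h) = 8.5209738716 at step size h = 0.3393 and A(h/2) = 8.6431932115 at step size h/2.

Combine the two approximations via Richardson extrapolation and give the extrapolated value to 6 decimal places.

With r = 2 the leading error scales as h^2, so the weight is 2^2 = 4.
Weighted: 34.5727728460 − 8.5209738716 = 26.0517989744
R = 26.0517989744/3 = 8.6839329915
Shift from A(h/2): +0.0407397800.

8.683933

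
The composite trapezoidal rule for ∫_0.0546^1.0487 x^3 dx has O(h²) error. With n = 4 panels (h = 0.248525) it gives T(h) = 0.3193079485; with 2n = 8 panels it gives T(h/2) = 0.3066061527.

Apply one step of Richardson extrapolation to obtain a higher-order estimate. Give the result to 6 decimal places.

Order 2 gives 2^r = 4 and 2^r − 1 = 3.
Weighted: 1.2264246108 − 0.3193079485 = 0.9071166623
Divide by 2^2 − 1 = 3.
So the Richardson estimate is 0.3023722208.

0.302372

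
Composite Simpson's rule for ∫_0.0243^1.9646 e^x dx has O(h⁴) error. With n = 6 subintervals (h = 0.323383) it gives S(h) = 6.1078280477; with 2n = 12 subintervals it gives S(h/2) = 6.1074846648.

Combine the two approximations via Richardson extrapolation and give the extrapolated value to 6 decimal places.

6.107462

Error is O(h^4); halving h shrinks it by 2^4 = 16.
2^4*A(h/2) = 97.7197546368; minus A(h) gives 91.6119265891.
Denominator 16 − 1 = 15.
So the Richardson estimate is 6.1074617726.
Gap between inputs: 3.434e-04; correction applied: −0.0000228922.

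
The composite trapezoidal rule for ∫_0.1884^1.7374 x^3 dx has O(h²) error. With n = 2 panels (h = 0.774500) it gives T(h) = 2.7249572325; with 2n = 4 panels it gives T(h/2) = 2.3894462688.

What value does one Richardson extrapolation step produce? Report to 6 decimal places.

2.277609

With r = 2 the leading error scales as h^2, so the weight is 2^2 = 4.
Weighted: 9.5577850752 − 2.7249572325 = 6.8328278427
Denominator 4 − 1 = 3.
R = 6.8328278427/3 = 2.2776092809
Correction |R − A(h/2)| = 1.118e-01; gap |A(h/2) − A(h)| = 3.355e-01.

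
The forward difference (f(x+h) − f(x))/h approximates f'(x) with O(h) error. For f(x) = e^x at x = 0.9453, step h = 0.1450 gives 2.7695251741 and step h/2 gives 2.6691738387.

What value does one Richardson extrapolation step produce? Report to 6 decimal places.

r = 1, so 2^r = 2.
Top: 2(2.6691738387) − (2.7695251741) = 2.5688225033
Denominator 2 − 1 = 1.
Result: 2.5688225033
Shift from A(h/2): −0.1003513354.

2.568823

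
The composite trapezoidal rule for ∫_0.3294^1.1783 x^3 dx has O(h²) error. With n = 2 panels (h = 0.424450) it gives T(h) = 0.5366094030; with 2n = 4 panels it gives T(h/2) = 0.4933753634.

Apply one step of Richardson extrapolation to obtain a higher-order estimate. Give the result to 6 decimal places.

r = 2: numerator weight 4, denominator 3.
4·0.4933753634 = 1.9735014536; subtract 0.5366094030 → 1.4368920506
Denominator 4 − 1 = 3.
(4·0.4933753634 − 0.5366094030)/(4 − 1) = 0.4789640169

0.478964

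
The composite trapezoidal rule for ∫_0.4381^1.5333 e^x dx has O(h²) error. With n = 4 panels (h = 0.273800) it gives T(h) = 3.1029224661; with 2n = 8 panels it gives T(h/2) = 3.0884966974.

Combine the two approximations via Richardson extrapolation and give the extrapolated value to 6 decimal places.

With r = 2 the leading error scales as h^2, so the weight is 2^2 = 4.
4·3.0884966974 = 12.3539867896; 12.3539867896 − 3.1029224661 = 9.2510643235
Divide by 2^2 − 1 = 3.
9.2510643235 ÷ 3 = 3.0836881078

3.083688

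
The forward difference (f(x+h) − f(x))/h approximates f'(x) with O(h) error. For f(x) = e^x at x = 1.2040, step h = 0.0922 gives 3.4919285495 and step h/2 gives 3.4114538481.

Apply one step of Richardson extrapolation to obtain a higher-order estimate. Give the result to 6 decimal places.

With r = 1 the leading error scales as h^1, so the weight is 2^1 = 2.
Top: 2(3.4114538481) − (3.4919285495) = 3.3309791467
Divide by 2^1 − 1 = 1.
(2 × 3.4114538481 − 3.4919285495)/(2 − 1) = 3.3309791467

3.330979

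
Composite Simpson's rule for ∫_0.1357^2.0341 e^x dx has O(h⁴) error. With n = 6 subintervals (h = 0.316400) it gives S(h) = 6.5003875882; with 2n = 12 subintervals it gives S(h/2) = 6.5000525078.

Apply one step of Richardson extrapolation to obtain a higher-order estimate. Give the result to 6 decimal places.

With r = 4 the leading error scales as h^4, so the weight is 2^4 = 16.
16 × 6.5000525078 = 104.0008401248; 104.0008401248 − 6.5003875882 = 97.5004525366
(16 × 6.5000525078 − 6.5003875882)/(16 − 1) = 6.5000301691
Correction |R − A(h/2)| = 2.234e-05; gap |A(h/2) − A(h)| = 3.351e-04.

6.500030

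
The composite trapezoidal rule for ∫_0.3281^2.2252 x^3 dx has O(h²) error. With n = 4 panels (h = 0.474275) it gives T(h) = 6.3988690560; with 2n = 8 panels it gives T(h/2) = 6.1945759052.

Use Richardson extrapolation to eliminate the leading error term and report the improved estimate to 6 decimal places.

6.126478

The method has order 2: 2^2 = 4.
Numerator 4 × A(h/2) − A(h) = 4 × 6.1945759052 − 6.3988690560 = 18.3794345648
Divide by 2^2 − 1 = 3.
So the Richardson estimate is 6.1264781883.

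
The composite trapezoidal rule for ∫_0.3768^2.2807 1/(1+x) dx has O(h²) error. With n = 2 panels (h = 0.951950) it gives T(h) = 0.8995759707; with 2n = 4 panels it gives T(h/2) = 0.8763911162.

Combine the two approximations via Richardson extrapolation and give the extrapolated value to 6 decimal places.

0.868663

r = 2, so 2^r = 4.
4 × 0.8763911162 = 3.5055644648; 3.5055644648 − 0.8995759707 = 2.6059884941
Divide by 2^2 − 1 = 3.
(4 × 0.8763911162 − 0.8995759707)/(4 − 1) = 0.8686628314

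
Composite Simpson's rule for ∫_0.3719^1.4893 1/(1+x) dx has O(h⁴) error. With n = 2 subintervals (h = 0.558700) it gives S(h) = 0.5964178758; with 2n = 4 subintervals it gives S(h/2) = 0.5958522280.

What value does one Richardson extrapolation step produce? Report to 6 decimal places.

0.595815

With r = 4 the leading error scales as h^4, so the weight is 2^4 = 16.
2^4 × A(h/2) = 9.5336356480; minus A(h) gives 8.9372177722.
(16 × 0.5958522280 − 0.5964178758)/(16 − 1) = 0.5958145181
Gap between inputs: 5.656e-04; correction applied: −0.0000377099.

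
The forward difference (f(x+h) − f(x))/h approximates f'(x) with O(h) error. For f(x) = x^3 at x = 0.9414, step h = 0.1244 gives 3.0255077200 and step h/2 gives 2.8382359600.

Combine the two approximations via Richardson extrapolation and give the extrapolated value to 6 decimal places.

Error is O(h^1); halving h shrinks it by 2^1 = 2.
2 × 2.8382359600 = 5.6764719200; subtract 3.0255077200 → 2.6509642000
(2 × 2.8382359600 − 3.0255077200)/(2 − 1) = 2.6509642000

2.650964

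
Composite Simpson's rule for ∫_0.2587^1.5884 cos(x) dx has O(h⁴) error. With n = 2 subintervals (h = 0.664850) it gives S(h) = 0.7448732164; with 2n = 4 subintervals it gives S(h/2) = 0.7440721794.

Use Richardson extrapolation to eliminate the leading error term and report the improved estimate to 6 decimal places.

The method has order 4: 2^4 = 16.
16×0.7440721794 − 0.7448732164 = 11.1602816540
Divide by 2^4 − 1 = 15.
So the Richardson estimate is 0.7440187769.

0.744019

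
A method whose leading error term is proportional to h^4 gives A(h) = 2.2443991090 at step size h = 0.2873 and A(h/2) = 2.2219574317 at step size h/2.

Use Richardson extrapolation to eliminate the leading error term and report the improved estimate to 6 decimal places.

Leading term ∝ h^4; use weight 16 = 2^4.
A(h/2) − A(h) = 2.2219574317 − 2.2443991090 = -0.0224416773
Correction (A(h/2) − A(h))/(16 − 1) = (-0.0224416773)/15 = -0.0014961118
R = A(h/2) + (A(h/2) − A(h))/15 = 2.2219574317 − 0.0014961118 = 2.2204613199
Shift from A(h/2): −0.0014961118.

2.220461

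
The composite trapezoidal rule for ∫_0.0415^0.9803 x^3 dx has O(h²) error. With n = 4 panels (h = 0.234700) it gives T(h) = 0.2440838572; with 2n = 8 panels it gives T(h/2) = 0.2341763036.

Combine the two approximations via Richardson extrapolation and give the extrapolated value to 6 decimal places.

0.230874

Error is O(h^2); halving h shrinks it by 2^2 = 4.
Numerator 4×A(h/2) − A(h) = 4×0.2341763036 − 0.2440838572 = 0.6926213572
Divide by 2^2 − 1 = 3.
0.6926213572 ÷ 3 = 0.2308737857
Gap between inputs: 9.908e-03; correction applied: −0.0033025179.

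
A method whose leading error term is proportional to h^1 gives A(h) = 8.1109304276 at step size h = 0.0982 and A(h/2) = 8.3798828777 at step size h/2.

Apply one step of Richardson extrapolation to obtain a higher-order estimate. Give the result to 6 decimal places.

r = 1, so 2^r = 2.
2·8.3798828777 − 8.1109304276 = 8.6488353278
(2·8.3798828777 − 8.1109304276)/(2 − 1) = 8.6488353278

8.648835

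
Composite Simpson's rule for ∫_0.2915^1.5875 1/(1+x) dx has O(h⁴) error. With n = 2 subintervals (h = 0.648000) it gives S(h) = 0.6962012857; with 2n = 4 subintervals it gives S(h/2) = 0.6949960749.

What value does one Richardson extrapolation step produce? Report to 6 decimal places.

With r = 4 the leading error scales as h^4, so the weight is 2^4 = 16.
Numerator 16×A(h/2) − A(h) = 16×0.6949960749 − 0.6962012857 = 10.4237359127
(16×0.6949960749 − 0.6962012857)/(16 − 1) = 0.6949157275

0.694916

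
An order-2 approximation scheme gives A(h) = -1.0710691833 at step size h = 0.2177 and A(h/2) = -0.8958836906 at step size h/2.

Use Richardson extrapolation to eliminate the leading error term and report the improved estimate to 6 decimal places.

-0.837489

Method order is 2; weight 2^2 = 4.
4 × (-0.8958836906) = -3.5835347624; subtract (-1.0710691833) → -2.5124655791
(4 × (-0.8958836906) − (-1.0710691833))/(4 − 1) = -0.8374885264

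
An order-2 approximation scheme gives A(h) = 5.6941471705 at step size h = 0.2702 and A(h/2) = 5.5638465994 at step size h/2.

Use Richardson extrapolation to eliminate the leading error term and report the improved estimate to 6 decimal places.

5.520413

Leading term ∝ h^2; use weight 4 = 2^2.
Weighted: 22.2553863976 − 5.6941471705 = 16.5612392271
R = 16.5612392271/3 = 5.5204130757
Gap between inputs: 1.303e-01; correction applied: −0.0434335237.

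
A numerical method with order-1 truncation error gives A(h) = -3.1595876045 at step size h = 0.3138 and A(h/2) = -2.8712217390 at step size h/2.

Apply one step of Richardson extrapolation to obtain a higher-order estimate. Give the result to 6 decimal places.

Method order is 1; weight 2^1 = 2.
A(h/2) − A(h) = -2.8712217390 − (-3.1595876045) = 0.2883658655
Divide by 2^1 − 1 = 1: 0.2883658655/1 = 0.2883658655
R = A(h/2) + (A(h/2) − A(h))/1 = -2.8712217390 + 0.2883658655 = -2.5828558735

-2.582856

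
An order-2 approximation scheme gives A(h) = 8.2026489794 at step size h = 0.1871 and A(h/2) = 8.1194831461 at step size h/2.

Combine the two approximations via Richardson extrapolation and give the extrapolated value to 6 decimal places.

8.091761

r = 2, so 2^r = 4.
4*8.1194831461 − 8.2026489794 = 24.2752836050
Denominator 4 − 1 = 3.
24.2752836050 ÷ 3 = 8.0917612017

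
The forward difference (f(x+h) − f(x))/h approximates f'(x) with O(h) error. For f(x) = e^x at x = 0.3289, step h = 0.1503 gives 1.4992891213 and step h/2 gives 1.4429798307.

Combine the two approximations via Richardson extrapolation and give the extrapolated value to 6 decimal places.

r = 1: numerator weight 2, denominator 1.
Numerator 2·A(h/2) − A(h) = 2·1.4429798307 − 1.4992891213 = 1.3866705401
(2·1.4429798307 − 1.4992891213)/(2 − 1) = 1.3866705401
Gap between inputs: 5.631e-02; correction applied: −0.0563092906.

1.386671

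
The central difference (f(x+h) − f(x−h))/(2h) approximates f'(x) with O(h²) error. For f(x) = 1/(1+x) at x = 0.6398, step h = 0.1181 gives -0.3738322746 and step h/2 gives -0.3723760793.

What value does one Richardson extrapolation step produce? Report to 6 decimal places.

Order 2 gives 2^r = 4 and 2^r − 1 = 3.
2^2 × A(h/2) = -1.4895043172; minus A(h) gives -1.1156720426.
Extrapolated: (-1.1156720426) / 3 = -0.3718906809
Correction |R − A(h/2)| = 4.854e-04; gap |A(h/2) − A(h)| = 1.456e-03.

-0.371891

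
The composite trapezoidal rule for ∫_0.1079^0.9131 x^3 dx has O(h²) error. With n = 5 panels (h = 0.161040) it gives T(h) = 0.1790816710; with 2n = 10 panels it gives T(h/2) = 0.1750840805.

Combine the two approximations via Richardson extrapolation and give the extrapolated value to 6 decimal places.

0.173752

Error is O(h^2); halving h shrinks it by 2^2 = 4.
2^2*A(h/2) = 0.7003363220; minus A(h) gives 0.5212546510.
Denominator 4 − 1 = 3.
0.5212546510 ÷ 3 = 0.1737515503
Gap between inputs: 3.998e-03; correction applied: −0.0013325302.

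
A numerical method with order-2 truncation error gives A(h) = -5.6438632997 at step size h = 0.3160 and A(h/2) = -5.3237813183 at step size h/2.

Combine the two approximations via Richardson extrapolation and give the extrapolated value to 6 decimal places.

With r = 2 the leading error scales as h^2, so the weight is 2^2 = 4.
Top: 4(-5.3237813183) − (-5.6438632997) = -15.6512619735
Divide by 2^2 − 1 = 3.
R = (-15.6512619735)/3 = -5.2170873245
Correction |R − A(h/2)| = 1.067e-01; gap |A(h/2) − A(h)| = 3.201e-01.

-5.217087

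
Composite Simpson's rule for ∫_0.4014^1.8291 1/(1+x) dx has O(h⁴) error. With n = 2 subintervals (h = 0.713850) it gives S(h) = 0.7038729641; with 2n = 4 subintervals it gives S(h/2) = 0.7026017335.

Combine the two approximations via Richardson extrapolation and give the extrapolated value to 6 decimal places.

With r = 4 the leading error scales as h^4, so the weight is 2^4 = 16.
16·0.7026017335 = 11.2416277360; 11.2416277360 − 0.7038729641 = 10.5377547719
R = 10.5377547719/15 = 0.7025169848
Correction |R − A(h/2)| = 8.475e-05; gap |A(h/2) − A(h)| = 1.271e-03.

0.702517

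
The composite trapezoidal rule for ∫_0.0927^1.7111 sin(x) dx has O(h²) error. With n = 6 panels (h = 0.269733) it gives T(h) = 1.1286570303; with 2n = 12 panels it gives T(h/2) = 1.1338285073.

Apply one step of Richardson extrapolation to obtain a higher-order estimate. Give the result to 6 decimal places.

1.135552

Error is O(h^2); halving h shrinks it by 2^2 = 4.
4 × 1.1338285073 = 4.5353140292; 4.5353140292 − 1.1286570303 = 3.4066569989
Divide by 2^2 − 1 = 3.
R = 3.4066569989/3 = 1.1355523330
Correction |R − A(h/2)| = 1.724e-03; gap |A(h/2) − A(h)| = 5.171e-03.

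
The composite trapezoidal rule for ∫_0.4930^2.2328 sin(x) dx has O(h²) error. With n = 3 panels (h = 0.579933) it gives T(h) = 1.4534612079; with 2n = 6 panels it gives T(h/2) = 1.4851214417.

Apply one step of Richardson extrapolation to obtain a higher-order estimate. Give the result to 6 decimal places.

1.495675

Error is O(h^2); halving h shrinks it by 2^2 = 4.
4*1.4851214417 = 5.9404857668; subtract 1.4534612079 → 4.4870245589
(4*1.4851214417 − 1.4534612079)/(4 − 1) = 1.4956748530
Shift from A(h/2): +0.0105534113.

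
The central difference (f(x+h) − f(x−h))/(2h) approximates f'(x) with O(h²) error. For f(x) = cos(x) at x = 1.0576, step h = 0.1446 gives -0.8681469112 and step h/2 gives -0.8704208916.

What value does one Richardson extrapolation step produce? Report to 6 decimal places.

r = 2, so 2^r = 4.
4·(-0.8704208916) − (-0.8681469112) = -2.6135366552
Denominator 4 − 1 = 3.
So the Richardson estimate is -0.8711788851.
Correction |R − A(h/2)| = 7.580e-04; gap |A(h/2) − A(h)| = 2.274e-03.

-0.871179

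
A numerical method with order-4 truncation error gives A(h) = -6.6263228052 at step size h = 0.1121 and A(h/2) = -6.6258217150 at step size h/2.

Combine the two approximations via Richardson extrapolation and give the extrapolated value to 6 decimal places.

r = 4, so 2^r = 16.
16·(-6.6258217150) − (-6.6263228052) = -99.3868246348
(-99.3868246348) ÷ 15 = -6.6257883090

-6.625788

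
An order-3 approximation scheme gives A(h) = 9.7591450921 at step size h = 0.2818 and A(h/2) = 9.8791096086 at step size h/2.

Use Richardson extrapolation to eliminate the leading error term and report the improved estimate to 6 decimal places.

9.896247

r = 3, so 2^r = 8.
8·9.8791096086 = 79.0328768688; 79.0328768688 − 9.7591450921 = 69.2737317767
Denominator 8 − 1 = 7.
69.2737317767 ÷ 7 = 9.8962473967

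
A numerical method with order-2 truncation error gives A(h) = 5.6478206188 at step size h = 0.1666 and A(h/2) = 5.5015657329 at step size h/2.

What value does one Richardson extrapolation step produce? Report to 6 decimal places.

Method order is 2; weight 2^2 = 4.
4·5.5015657329 − 5.6478206188 = 16.3584423128
Denominator 4 − 1 = 3.
16.3584423128 ÷ 3 = 5.4528141043

5.452814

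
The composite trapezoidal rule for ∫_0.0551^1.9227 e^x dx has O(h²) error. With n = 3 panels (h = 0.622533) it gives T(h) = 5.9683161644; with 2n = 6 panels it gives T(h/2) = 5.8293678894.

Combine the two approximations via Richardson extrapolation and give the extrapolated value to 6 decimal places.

Error is O(h^2); halving h shrinks it by 2^2 = 4.
Numerator 4*A(h/2) − A(h) = 4*5.8293678894 − 5.9683161644 = 17.3491553932
Denominator 4 − 1 = 3.
Extrapolated: 17.3491553932 / 3 = 5.7830517977

5.783052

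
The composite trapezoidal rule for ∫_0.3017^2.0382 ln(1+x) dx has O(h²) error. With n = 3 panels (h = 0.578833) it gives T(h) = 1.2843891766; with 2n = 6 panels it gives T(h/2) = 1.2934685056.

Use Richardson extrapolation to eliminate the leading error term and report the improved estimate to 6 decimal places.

The method has order 2: 2^2 = 4.
Difference of the inputs: 1.2934685056 − 1.2843891766 = 0.0090793290
Correction (A(h/2) − A(h))/(4 − 1) = 0.0090793290/3 = 0.0030264430
R = A(h/2) + (A(h/2) − A(h))/3 = 1.2934685056 + 0.0030264430 = 1.2964949486

1.296495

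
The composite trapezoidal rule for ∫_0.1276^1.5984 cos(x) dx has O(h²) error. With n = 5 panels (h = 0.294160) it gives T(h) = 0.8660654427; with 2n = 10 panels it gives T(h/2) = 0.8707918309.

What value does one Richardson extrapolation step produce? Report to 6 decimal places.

r = 2, so 2^r = 4.
Numerator 4×A(h/2) − A(h) = 4×0.8707918309 − 0.8660654427 = 2.6171018809
Extrapolated: 2.6171018809 / 3 = 0.8723672936
Gap between inputs: 4.726e-03; correction applied: +0.0015754627.

0.872367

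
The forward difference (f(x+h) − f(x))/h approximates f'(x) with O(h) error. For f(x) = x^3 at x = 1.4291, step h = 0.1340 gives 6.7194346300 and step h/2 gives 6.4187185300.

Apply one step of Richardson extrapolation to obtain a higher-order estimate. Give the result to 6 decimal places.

r = 1: numerator weight 2, denominator 1.
A(h/2) − A(h) = 6.4187185300 − 6.7194346300 = -0.3007161000
Correction (A(h/2) − A(h))/(2 − 1) = (-0.3007161000)/1 = -0.3007161000
R = A(h/2) + (A(h/2) − A(h))/1 = 6.4187185300 − 0.3007161000 = 6.1180024300
Shift from A(h/2): −0.3007161000.

6.118002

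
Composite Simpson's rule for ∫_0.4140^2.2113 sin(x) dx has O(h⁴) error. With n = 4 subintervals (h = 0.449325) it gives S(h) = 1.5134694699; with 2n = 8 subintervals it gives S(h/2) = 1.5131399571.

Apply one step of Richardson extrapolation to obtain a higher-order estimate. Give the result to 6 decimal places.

Error is O(h^4); halving h shrinks it by 2^4 = 16.
Numerator 16*A(h/2) − A(h) = 16*1.5131399571 − 1.5134694699 = 22.6967698437
R = 22.6967698437/15 = 1.5131179896
Correction |R − A(h/2)| = 2.197e-05; gap |A(h/2) − A(h)| = 3.295e-04.

1.513118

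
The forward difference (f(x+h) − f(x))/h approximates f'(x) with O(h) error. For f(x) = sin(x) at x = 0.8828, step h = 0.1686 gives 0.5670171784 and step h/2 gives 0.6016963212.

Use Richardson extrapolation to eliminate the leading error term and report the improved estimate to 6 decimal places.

Leading term ∝ h^1; use weight 2 = 2^1.
2 × 0.6016963212 − 0.5670171784 = 0.6363754640
Extrapolated: 0.6363754640 / 1 = 0.6363754640
Correction |R − A(h/2)| = 3.468e-02; gap |A(h/2) − A(h)| = 3.468e-02.

0.636375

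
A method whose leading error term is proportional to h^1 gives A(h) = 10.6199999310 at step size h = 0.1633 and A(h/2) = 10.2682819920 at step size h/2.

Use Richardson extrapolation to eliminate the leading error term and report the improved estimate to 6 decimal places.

Order 1 gives 2^r = 2 and 2^r − 1 = 1.
2*10.2682819920 = 20.5365639840; 20.5365639840 − 10.6199999310 = 9.9165640530
Divide by 2^1 − 1 = 1.
So the Richardson estimate is 9.9165640530.

9.916564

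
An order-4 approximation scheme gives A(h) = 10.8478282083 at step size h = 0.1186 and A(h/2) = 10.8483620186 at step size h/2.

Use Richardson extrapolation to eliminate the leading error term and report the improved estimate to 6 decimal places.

r = 4, so 2^r = 16.
Top: 16(10.8483620186) − (10.8478282083) = 162.7259640893
Extrapolated: 162.7259640893 / 15 = 10.8483976060
Gap between inputs: 5.338e-04; correction applied: +0.0000355874.

10.848398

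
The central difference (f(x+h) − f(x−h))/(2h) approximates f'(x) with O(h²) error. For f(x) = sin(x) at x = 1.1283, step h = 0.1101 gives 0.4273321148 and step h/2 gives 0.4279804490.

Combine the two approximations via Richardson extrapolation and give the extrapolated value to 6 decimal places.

r = 2, so 2^r = 4.
4 × 0.4279804490 − 0.4273321148 = 1.2845896812
Extrapolated: 1.2845896812 / 3 = 0.4281965604

0.428197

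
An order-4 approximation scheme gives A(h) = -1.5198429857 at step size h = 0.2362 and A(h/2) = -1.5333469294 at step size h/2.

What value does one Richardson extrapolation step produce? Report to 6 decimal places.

With r = 4 the leading error scales as h^4, so the weight is 2^4 = 16.
Difference of the inputs: -1.5333469294 − (-1.5198429857) = -0.0135039437
Divide by 2^4 − 1 = 15: (-0.0135039437)/15 = -0.0009002629
R = -1.5333469294 − 0.0009002629 = -1.5342471923

-1.534247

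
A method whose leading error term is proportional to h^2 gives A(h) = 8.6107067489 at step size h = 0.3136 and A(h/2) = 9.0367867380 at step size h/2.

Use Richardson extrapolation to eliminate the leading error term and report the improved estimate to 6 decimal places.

Method order is 2; weight 2^2 = 4.
Weighted: 36.1471469520 − 8.6107067489 = 27.5364402031
Extrapolated: 27.5364402031 / 3 = 9.1788134010
Gap between inputs: 4.261e-01; correction applied: +0.1420266630.

9.178813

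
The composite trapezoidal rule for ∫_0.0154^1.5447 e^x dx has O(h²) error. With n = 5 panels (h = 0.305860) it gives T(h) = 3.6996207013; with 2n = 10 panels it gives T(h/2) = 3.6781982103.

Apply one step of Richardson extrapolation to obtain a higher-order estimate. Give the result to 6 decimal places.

3.671057

Method order is 2; weight 2^2 = 4.
4×3.6781982103 = 14.7127928412; subtract 3.6996207013 → 11.0131721399
(4×3.6781982103 − 3.6996207013)/(4 − 1) = 3.6710573800
Gap between inputs: 2.142e-02; correction applied: −0.0071408303.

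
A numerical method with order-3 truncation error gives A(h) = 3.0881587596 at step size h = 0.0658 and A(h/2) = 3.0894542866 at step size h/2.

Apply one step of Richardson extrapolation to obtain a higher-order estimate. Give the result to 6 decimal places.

3.089639

The method has order 3: 2^3 = 8.
8·3.0894542866 = 24.7156342928; 24.7156342928 − 3.0881587596 = 21.6274755332
Denominator 8 − 1 = 7.
Result: 3.0896393619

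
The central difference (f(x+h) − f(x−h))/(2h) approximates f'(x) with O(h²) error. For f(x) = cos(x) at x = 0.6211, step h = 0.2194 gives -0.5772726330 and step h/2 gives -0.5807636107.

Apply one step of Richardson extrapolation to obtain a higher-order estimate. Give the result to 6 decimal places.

The method has order 2: 2^2 = 4.
Weighted: (-2.3230544428) − (-0.5772726330) = -1.7457818098
Extrapolated: (-1.7457818098) / 3 = -0.5819272699
Gap between inputs: 3.491e-03; correction applied: −0.0011636592.

-0.581927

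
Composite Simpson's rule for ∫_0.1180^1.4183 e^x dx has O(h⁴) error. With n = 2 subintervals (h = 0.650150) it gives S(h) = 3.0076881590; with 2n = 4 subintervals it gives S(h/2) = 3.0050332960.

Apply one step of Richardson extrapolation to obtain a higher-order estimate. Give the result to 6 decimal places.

3.004856

r = 4: numerator weight 16, denominator 15.
2^4 × A(h/2) = 48.0805327360; minus A(h) gives 45.0728445770.
45.0728445770 ÷ 15 = 3.0048563051
Shift from A(h/2): −0.0001769909.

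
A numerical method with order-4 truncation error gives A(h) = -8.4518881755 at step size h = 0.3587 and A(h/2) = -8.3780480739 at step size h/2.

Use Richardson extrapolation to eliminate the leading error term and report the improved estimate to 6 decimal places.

-8.373125

Method order is 4; weight 2^4 = 16.
Weighted: (-134.0487691824) − (-8.4518881755) = -125.5968810069
Divide by 2^4 − 1 = 15.
(16×(-8.3780480739) − (-8.4518881755))/(16 − 1) = -8.3731254005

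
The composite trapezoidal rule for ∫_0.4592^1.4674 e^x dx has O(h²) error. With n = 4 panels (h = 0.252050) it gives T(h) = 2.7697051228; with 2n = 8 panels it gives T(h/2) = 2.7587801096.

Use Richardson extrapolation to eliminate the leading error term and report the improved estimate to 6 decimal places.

Order 2 gives 2^r = 4 and 2^r − 1 = 3.
4 × 2.7587801096 = 11.0351204384; 11.0351204384 − 2.7697051228 = 8.2654153156
Divide by 2^2 − 1 = 3.
Extrapolated: 8.2654153156 / 3 = 2.7551384385
Correction |R − A(h/2)| = 3.642e-03; gap |A(h/2) − A(h)| = 1.093e-02.

2.755138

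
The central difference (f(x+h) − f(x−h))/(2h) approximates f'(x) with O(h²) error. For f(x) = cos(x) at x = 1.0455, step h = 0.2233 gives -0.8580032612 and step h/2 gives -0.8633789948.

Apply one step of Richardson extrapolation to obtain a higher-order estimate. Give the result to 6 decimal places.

-0.865171

Error is O(h^2); halving h shrinks it by 2^2 = 4.
Weighted: (-3.4535159792) − (-0.8580032612) = -2.5955127180
Denominator 4 − 1 = 3.
So the Richardson estimate is -0.8651709060.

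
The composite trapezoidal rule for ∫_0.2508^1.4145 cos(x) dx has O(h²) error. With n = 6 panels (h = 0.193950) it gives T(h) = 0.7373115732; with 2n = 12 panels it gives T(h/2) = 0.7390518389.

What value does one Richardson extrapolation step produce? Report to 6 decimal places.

0.739632

Method order is 2; weight 2^2 = 4.
4×0.7390518389 = 2.9562073556; 2.9562073556 − 0.7373115732 = 2.2188957824
Denominator 4 − 1 = 3.
(4×0.7390518389 − 0.7373115732)/(4 − 1) = 0.7396319275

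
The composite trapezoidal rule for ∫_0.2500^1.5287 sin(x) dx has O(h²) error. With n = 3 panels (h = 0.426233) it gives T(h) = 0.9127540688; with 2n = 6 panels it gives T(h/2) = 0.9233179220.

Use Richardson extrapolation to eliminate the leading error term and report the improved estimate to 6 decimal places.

0.926839

Order 2 gives 2^r = 4 and 2^r − 1 = 3.
Difference of the inputs: 0.9233179220 − 0.9127540688 = 0.0105638532
Divide by 2^2 − 1 = 3: 0.0105638532/3 = 0.0035212844
R = A(h/2) + (A(h/2) − A(h))/3 = 0.9233179220 + 0.0035212844 = 0.9268392064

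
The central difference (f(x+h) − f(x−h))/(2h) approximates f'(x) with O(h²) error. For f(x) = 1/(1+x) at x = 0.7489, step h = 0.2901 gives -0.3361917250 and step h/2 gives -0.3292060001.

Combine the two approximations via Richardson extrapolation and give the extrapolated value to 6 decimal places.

Order 2 gives 2^r = 4 and 2^r − 1 = 3.
Top: 4(-0.3292060001) − (-0.3361917250) = -0.9806322754
(-0.9806322754) ÷ 3 = -0.3268774251

-0.326877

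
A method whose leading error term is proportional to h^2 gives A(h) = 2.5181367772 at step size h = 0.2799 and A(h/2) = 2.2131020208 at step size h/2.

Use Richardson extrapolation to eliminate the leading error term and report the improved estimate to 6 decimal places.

Leading term ∝ h^2; use weight 4 = 2^2.
Difference of the inputs: 2.2131020208 − 2.5181367772 = -0.3050347564
Correction (A(h/2) − A(h))/(4 − 1) = (-0.3050347564)/3 = -0.1016782521
R = 2.2131020208 − 0.1016782521 = 2.1114237687

2.111424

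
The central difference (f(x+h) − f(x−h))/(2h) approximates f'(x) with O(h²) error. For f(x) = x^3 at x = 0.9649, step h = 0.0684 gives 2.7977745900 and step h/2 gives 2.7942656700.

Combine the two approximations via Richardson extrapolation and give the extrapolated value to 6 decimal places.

Method order is 2; weight 2^2 = 4.
2^2*A(h/2) = 11.1770626800; minus A(h) gives 8.3792880900.
Divide by 2^2 − 1 = 3.
Result: 2.7930960300
Gap between inputs: 3.509e-03; correction applied: −0.0011696400.

2.793096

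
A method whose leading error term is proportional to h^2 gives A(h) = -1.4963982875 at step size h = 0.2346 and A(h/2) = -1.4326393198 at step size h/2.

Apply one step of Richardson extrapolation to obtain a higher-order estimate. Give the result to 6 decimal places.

Error is O(h^2); halving h shrinks it by 2^2 = 4.
A(h/2) − A(h) = -1.4326393198 − (-1.4963982875) = 0.0637589677
Divide by 2^2 − 1 = 3: 0.0637589677/3 = 0.0212529892
R = A(h/2) + (A(h/2) − A(h))/3 = -1.4326393198 + 0.0212529892 = -1.4113863306

-1.411386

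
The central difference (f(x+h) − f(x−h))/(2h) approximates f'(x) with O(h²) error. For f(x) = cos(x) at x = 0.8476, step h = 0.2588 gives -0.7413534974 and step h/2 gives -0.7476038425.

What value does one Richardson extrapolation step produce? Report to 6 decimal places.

The method has order 2: 2^2 = 4.
4·(-0.7476038425) − (-0.7413534974) = -2.2490618726
Denominator 4 − 1 = 3.
Extrapolated: (-2.2490618726) / 3 = -0.7496872909
Shift from A(h/2): −0.0020834484.

-0.749687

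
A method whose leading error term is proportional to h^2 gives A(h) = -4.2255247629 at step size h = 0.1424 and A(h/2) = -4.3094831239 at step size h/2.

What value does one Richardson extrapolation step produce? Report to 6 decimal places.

r = 2: numerator weight 4, denominator 3.
4*(-4.3094831239) = -17.2379324956; (-17.2379324956) − (-4.2255247629) = -13.0124077327
R = (-13.0124077327)/3 = -4.3374692442
Shift from A(h/2): −0.0279861203.

-4.337469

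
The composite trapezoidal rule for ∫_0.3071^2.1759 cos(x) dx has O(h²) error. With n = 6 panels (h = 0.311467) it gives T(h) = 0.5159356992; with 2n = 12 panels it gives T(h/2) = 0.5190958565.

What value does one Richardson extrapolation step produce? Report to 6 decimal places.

0.520149

Method order is 2; weight 2^2 = 4.
4 × 0.5190958565 − 0.5159356992 = 1.5604477268
Extrapolated: 1.5604477268 / 3 = 0.5201492423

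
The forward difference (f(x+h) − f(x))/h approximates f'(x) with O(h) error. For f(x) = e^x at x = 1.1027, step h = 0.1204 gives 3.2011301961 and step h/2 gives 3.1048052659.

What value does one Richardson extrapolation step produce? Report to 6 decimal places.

r = 1, so 2^r = 2.
Weighted: 6.2096105318 − 3.2011301961 = 3.0084803357
(2·3.1048052659 − 3.2011301961)/(2 − 1) = 3.0084803357

3.008480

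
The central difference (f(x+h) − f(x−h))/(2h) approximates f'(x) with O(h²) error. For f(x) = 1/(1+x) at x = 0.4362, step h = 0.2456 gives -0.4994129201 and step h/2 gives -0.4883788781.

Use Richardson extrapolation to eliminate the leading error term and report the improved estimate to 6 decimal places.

-0.484701

With r = 2 the leading error scales as h^2, so the weight is 2^2 = 4.
4·(-0.4883788781) − (-0.4994129201) = -1.4541025923
Divide by 2^2 − 1 = 3.
So the Richardson estimate is -0.4847008641.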